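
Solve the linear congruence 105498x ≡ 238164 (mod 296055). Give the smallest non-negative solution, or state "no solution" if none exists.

no solution

gcd(105498, 296055):
296055 = 2×105498 + 85059
105498 = 1×85059 + 20439
85059 = 4×20439 + 3303
20439 = 6×3303 + 621
3303 = 5×621 + 198
621 = 3×198 + 27
198 = 7×27 + 9
27 = 3×9 + 0
gcd = 9, but 9 ∤ 238164, so the congruence has no solution.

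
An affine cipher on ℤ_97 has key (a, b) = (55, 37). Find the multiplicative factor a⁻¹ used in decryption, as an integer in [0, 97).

Apply the Euclidean algorithm to 97 and 55:
97 = 1×55 + 42
55 = 1×42 + 13
42 = 3×13 + 3
13 = 4×3 + 1
3 = 3×1 + 0
Since gcd(55, 97) = 1, back-substitute to write 1 as a combination:
1 = 13 − 4·3
1 = −4·42 + 13·13
1 = 13·55 − 17·42
1 = −17·97 + 30·55
So 55·30 ≡ 1 (mod 97).

30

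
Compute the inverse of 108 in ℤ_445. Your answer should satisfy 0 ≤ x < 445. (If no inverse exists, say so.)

Extended Euclidean algorithm:
445 = 4×108 + 13
108 = 8×13 + 4
13 = 3×4 + 1
4 = 4×1 + 0
The gcd is 1. Working backward:
1 = 13 − 3·4
1 = −3·108 + 25·13
1 = 25·445 − 103·108
Hence 108⁻¹ ≡ -103 ≡ 342 (mod 445).

342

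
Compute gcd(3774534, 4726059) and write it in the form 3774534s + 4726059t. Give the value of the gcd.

Apply Euclid's algorithm to 4726059 and 3774534:
4726059 = 1*3774534 + 951525
3774534 = 3*951525 + 919959
951525 = 1*919959 + 31566
919959 = 29*31566 + 4545
31566 = 6*4545 + 4296
4545 = 1*4296 + 249
4296 = 17*249 + 63
249 = 3*63 + 60
63 = 1*60 + 3
60 = 20*3 + 0
gcd(3774534, 4726059) = 3.
Express as a combination:
3 = 63 − 60
3 = −249 + 4·63
3 = 4·4296 − 69·249
3 = −69·4545 + 73·4296
3 = 73·31566 − 507·4545
3 = −507·919959 + 14776·31566
3 = 14776·951525 − 15283·919959
3 = −15283·3774534 + 60625·951525
3 = 60625·4726059 − 75908·3774534
So 3 = (60625)·4726059 + (-75908)·3774534.

3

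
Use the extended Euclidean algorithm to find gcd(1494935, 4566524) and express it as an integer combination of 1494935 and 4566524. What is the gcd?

1

Euclidean algorithm:
4566524 = 3×1494935 + 81719
1494935 = 18×81719 + 23993
81719 = 3×23993 + 9740
23993 = 2×9740 + 4513
9740 = 2×4513 + 714
4513 = 6×714 + 229
714 = 3×229 + 27
229 = 8×27 + 13
27 = 2×13 + 1
13 = 13×1 + 0
gcd(1494935, 4566524) = 1.
Back-substituting:
1 = 27 − 2·13
1 = −2·229 + 17·27
1 = 17·714 − 53·229
1 = −53·4513 + 335·714
1 = 335·9740 − 723·4513
1 = −723·23993 + 1781·9740
1 = 1781·81719 − 6066·23993
1 = −6066·1494935 + 110969·81719
1 = 110969·4566524 − 338973·1494935
So 1 = (110969)·4566524 + (-338973)·1494935.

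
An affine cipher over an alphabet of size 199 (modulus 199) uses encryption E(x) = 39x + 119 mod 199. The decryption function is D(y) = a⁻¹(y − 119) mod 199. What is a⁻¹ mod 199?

gcd(199, 39) by repeated division:
199 = 5·39 + 4
39 = 9·4 + 3
4 = 1·3 + 1
3 = 3·1 + 0
Since gcd(39, 199) = 1, back-substitute to write 1 as a combination:
1 = 4 − 3
1 = −39 + 10·4
1 = 10·199 − 51·39
So 39·(-51) ≡ 1 (mod 199), and -51 ≡ 148 (mod 199).

148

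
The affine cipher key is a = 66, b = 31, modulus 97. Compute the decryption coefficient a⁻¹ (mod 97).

Run Euclid on (97, 66):
97 = 1×66 + 31
66 = 2×31 + 4
31 = 7×4 + 3
4 = 1×3 + 1
3 = 3×1 + 0
The gcd is 1. Working backward:
1 = 4 − 3
1 = −31 + 8·4
1 = 8·66 − 17·31
1 = −17·97 + 25·66
So 66·25 ≡ 1 (mod 97).

25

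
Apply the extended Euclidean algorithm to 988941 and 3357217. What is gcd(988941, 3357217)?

Apply Euclid's algorithm to 3357217 and 988941:
3357217 = 3×988941 + 390394
988941 = 2×390394 + 208153
390394 = 1×208153 + 182241
208153 = 1×182241 + 25912
182241 = 7×25912 + 857
25912 = 30×857 + 202
857 = 4×202 + 49
202 = 4×49 + 6
49 = 8×6 + 1
6 = 6×1 + 0
gcd(988941, 3357217) = 1.
Express as a combination:
1 = 49 − 8·6
1 = −8·202 + 33·49
1 = 33·857 − 140·202
1 = −140·25912 + 4233·857
1 = 4233·182241 − 29771·25912
1 = −29771·208153 + 34004·182241
1 = 34004·390394 − 63775·208153
1 = −63775·988941 + 161554·390394
1 = 161554·3357217 − 548437·988941
So 1 = (161554)·3357217 + (-548437)·988941.

1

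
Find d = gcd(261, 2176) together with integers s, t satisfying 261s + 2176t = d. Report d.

Apply Euclid's algorithm to 2176 and 261:
2176 = 8·261 + 88
261 = 2·88 + 85
88 = 1·85 + 3
85 = 28·3 + 1
3 = 3·1 + 0
gcd(261, 2176) = 1.
Back-substituting:
1 = 85 − 28·3
1 = −28·88 + 29·85
1 = 29·261 − 86·88
1 = −86·2176 + 717·261
So 1 = (-86)·2176 + (717)·261.

1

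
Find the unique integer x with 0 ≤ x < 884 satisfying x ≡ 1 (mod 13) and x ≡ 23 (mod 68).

Write x = 1 + 13·k. Then 13·k ≡ 23 − 1 ≡ 22 (mod 68).
Need 13⁻¹ mod 68. Extended Euclid on (68, 13):
68 = 5·13 + 3
13 = 4·3 + 1
3 = 3·1 + 0
Back-substitute:
1 = 13 − 4·3
1 = −4·68 + 21·13
13⁻¹ ≡ 21 (mod 68), so k ≡ 21·22 ≡ 54 (mod 68).
x = 1 + 13·54 = 703.

703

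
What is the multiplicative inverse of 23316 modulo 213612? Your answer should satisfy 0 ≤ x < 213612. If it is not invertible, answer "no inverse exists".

Euclidean algorithm on 213612, 23316:
213612 = 9*23316 + 3768
23316 = 6*3768 + 708
3768 = 5*708 + 228
708 = 3*228 + 24
228 = 9*24 + 12
24 = 2*12 + 0
gcd(23316, 213612) = 12 ≠ 1, so 23316 has no multiplicative inverse modulo 213612.

no inverse exists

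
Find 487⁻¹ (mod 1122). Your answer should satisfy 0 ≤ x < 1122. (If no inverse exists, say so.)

Extended Euclidean algorithm:
1122 = 2·487 + 148
487 = 3·148 + 43
148 = 3·43 + 19
43 = 2·19 + 5
19 = 3·5 + 4
5 = 1·4 + 1
4 = 4·1 + 0
The gcd is 1. Working backward:
1 = 5 − 4
1 = −19 + 4·5
1 = 4·43 − 9·19
1 = −9·148 + 31·43
1 = 31·487 − 102·148
1 = −102·1122 + 235·487
So 487·235 ≡ 1 (mod 1122).

235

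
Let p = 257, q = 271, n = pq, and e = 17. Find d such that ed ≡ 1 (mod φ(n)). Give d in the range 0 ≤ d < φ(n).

φ(n) = (p−1)(q−1) = 256·270 = 69120.
Need d with 17·d ≡ 1 (mod 69120). Apply the extended Euclidean algorithm:
69120 = 4065*17 + 15
17 = 1*15 + 2
15 = 7*2 + 1
2 = 2*1 + 0
Back-substitute:
1 = 15 − 7·2
1 = −7·17 + 8·15
1 = 8·69120 − 32527·17
So 17·(-32527) ≡ 1 (mod 69120), hence d ≡ -32527 ≡ 36593 (mod 69120).

36593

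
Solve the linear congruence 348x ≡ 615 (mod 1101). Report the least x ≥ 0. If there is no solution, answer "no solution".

296

First find gcd(348, 1101):
1101 = 3·348 + 57
348 = 6·57 + 6
57 = 9·6 + 3
6 = 2·3 + 0
gcd = 3 and 3 | 615, so solutions exist. Divide through by 3: 116x ≡ 205 (mod 367).
Now find 116⁻¹ mod 367:
367 = 3·116 + 19
116 = 6·19 + 2
19 = 9·2 + 1
2 = 2·1 + 0
Back-substitute:
1 = 19 − 9·2
1 = −9·116 + 55·19
1 = 55·367 − 174·116
So 116·(-174) ≡ 1 (mod 367), i.e. 116⁻¹ ≡ 193.
Then x ≡ 193·205 ≡ 296 (mod 367); the smallest non-negative solution is x = 296.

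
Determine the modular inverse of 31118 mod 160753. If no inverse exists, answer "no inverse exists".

37892

Apply the Euclidean algorithm to 160753 and 31118:
160753 = 5·31118 + 5163
31118 = 6·5163 + 140
5163 = 36·140 + 123
140 = 1·123 + 17
123 = 7·17 + 4
17 = 4·4 + 1
4 = 4·1 + 0
The gcd is 1. Working backward:
1 = 17 − 4·4
1 = −4·123 + 29·17
1 = 29·140 − 33·123
1 = −33·5163 + 1217·140
1 = 1217·31118 − 7335·5163
1 = −7335·160753 + 37892·31118
So 31118·37892 ≡ 1 (mod 160753).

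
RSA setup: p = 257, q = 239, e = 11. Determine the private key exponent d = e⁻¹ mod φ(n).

5539

φ(n) = (p−1)(q−1) = 256·238 = 60928.
Need d with 11·d ≡ 1 (mod 60928). Apply the extended Euclidean algorithm:
60928 = 5538·11 + 10
11 = 1·10 + 1
10 = 10·1 + 0
Back-substitute:
1 = 11 − 10
1 = −60928 + 5539·11
So 11·5539 ≡ 1 (mod 60928), hence d = 5539.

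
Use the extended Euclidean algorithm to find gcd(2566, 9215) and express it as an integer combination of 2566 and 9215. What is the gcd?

Euclidean algorithm:
9215 = 3×2566 + 1517
2566 = 1×1517 + 1049
1517 = 1×1049 + 468
1049 = 2×468 + 113
468 = 4×113 + 16
113 = 7×16 + 1
16 = 16×1 + 0
gcd(2566, 9215) = 1.
Working backward:
1 = 113 − 7·16
1 = −7·468 + 29·113
1 = 29·1049 − 65·468
1 = −65·1517 + 94·1049
1 = 94·2566 − 159·1517
1 = −159·9215 + 571·2566
So 1 = (-159)·9215 + (571)·2566.

1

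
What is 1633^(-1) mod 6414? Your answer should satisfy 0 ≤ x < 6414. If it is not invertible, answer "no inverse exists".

4729

gcd(6414, 1633) by repeated division:
6414 = 3×1633 + 1515
1633 = 1×1515 + 118
1515 = 12×118 + 99
118 = 1×99 + 19
99 = 5×19 + 4
19 = 4×4 + 3
4 = 1×3 + 1
3 = 3×1 + 0
gcd = 1, so the inverse exists. Back-substitute:
1 = 4 − 3
1 = −19 + 5·4
1 = 5·99 − 26·19
1 = −26·118 + 31·99
1 = 31·1515 − 398·118
1 = −398·1633 + 429·1515
1 = 429·6414 − 1685·1633
Thus 1633·(-1685) ≡ 1 (mod 6414); reducing, -1685 mod 6414 = 4729.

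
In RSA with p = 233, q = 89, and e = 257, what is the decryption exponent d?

φ(n) = (p−1)(q−1) = 232·88 = 20416.
Need d with 257·d ≡ 1 (mod 20416). Apply the extended Euclidean algorithm:
20416 = 79·257 + 113
257 = 2·113 + 31
113 = 3·31 + 20
31 = 1·20 + 11
20 = 1·11 + 9
11 = 1·9 + 2
9 = 4·2 + 1
2 = 2·1 + 0
Back-substitute:
1 = 9 − 4·2
1 = −4·11 + 5·9
1 = 5·20 − 9·11
1 = −9·31 + 14·20
1 = 14·113 − 51·31
1 = −51·257 + 116·113
1 = 116·20416 − 9215·257
So 257·(-9215) ≡ 1 (mod 20416), hence d ≡ -9215 ≡ 11201 (mod 20416).

11201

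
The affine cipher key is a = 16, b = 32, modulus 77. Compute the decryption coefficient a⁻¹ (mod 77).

Run Euclid on (77, 16):
77 = 4*16 + 13
16 = 1*13 + 3
13 = 4*3 + 1
3 = 3*1 + 0
gcd = 1, so the inverse exists. Back-substitute:
1 = 13 − 4·3
1 = −4·16 + 5·13
1 = 5·77 − 24·16
So 16·(-24) ≡ 1 (mod 77), and -24 ≡ 53 (mod 77).

53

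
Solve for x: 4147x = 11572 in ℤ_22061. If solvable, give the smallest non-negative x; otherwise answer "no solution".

no solution

gcd(4147, 22061):
22061 = 5×4147 + 1326
4147 = 3×1326 + 169
1326 = 7×169 + 143
169 = 1×143 + 26
143 = 5×26 + 13
26 = 2×13 + 0
gcd = 13, but 13 ∤ 11572, so the congruence has no solution.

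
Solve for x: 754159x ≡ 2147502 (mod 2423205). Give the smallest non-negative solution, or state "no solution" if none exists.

First find gcd(754159, 2423205):
2423205 = 3·754159 + 160728
754159 = 4·160728 + 111247
160728 = 1·111247 + 49481
111247 = 2·49481 + 12285
49481 = 4·12285 + 341
12285 = 36·341 + 9
341 = 37·9 + 8
9 = 1·8 + 1
8 = 8·1 + 0
gcd = 1, so a unique solution mod 2423205 exists.
Back-substitute for the Bézout coefficients:
1 = 9 − 8
1 = −341 + 38·9
1 = 38·12285 − 1369·341
1 = −1369·49481 + 5514·12285
1 = 5514·111247 − 12397·49481
1 = −12397·160728 + 17911·111247
1 = 17911·754159 − 84041·160728
1 = −84041·2423205 + 270034·754159
So 754159·(270034) ≡ 1 (mod 2423205), giving 754159⁻¹ ≡ 270034.
x ≡ 754159⁻¹·2147502 ≡ 270034·2147502 ≡ 1366518 (mod 2423205).

1366518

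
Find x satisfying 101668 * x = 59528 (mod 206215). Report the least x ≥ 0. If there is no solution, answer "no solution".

65426

First find gcd(101668, 206215):
206215 = 2·101668 + 2879
101668 = 35·2879 + 903
2879 = 3·903 + 170
903 = 5·170 + 53
170 = 3·53 + 11
53 = 4·11 + 9
11 = 1·9 + 2
9 = 4·2 + 1
2 = 2·1 + 0
gcd = 1, so a unique solution mod 206215 exists.
Back-substitute for the Bézout coefficients:
1 = 9 − 4·2
1 = −4·11 + 5·9
1 = 5·53 − 24·11
1 = −24·170 + 77·53
1 = 77·903 − 409·170
1 = −409·2879 + 1304·903
1 = 1304·101668 − 46049·2879
1 = −46049·206215 + 93402·101668
So 101668·(93402) ≡ 1 (mod 206215), giving 101668⁻¹ ≡ 93402.
x ≡ 101668⁻¹·59528 ≡ 93402·59528 ≡ 65426 (mod 206215).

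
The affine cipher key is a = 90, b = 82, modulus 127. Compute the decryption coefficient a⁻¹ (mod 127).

24

gcd(127, 90) by repeated division:
127 = 1×90 + 37
90 = 2×37 + 16
37 = 2×16 + 5
16 = 3×5 + 1
5 = 5×1 + 0
Since gcd(90, 127) = 1, back-substitute to write 1 as a combination:
1 = 16 − 3·5
1 = −3·37 + 7·16
1 = 7·90 − 17·37
1 = −17·127 + 24·90
So 90·24 ≡ 1 (mod 127).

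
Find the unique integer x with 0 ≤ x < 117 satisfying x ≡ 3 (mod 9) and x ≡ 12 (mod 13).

12

Write x = 3 + 9·k. Then 9·k ≡ 12 − 3 ≡ 9 (mod 13).
Need 9⁻¹ mod 13. Extended Euclid on (13, 9):
13 = 1*9 + 4
9 = 2*4 + 1
4 = 4*1 + 0
Back-substitute:
1 = 9 − 2·4
1 = −2·13 + 3·9
9⁻¹ ≡ 3 (mod 13), so k ≡ 3·9 ≡ 1 (mod 13).
x = 3 + 9·1 = 12.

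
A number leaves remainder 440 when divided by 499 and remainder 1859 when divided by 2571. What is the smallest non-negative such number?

510917

Write x = 440 + 499·k. Then 499·k ≡ 1859 − 440 ≡ 1419 (mod 2571).
Need 499⁻¹ mod 2571. Extended Euclid on (2571, 499):
2571 = 5·499 + 76
499 = 6·76 + 43
76 = 1·43 + 33
43 = 1·33 + 10
33 = 3·10 + 3
10 = 3·3 + 1
3 = 3·1 + 0
Back-substitute:
1 = 10 − 3·3
1 = −3·33 + 10·10
1 = 10·43 − 13·33
1 = −13·76 + 23·43
1 = 23·499 − 151·76
1 = −151·2571 + 778·499
499⁻¹ ≡ 778 (mod 2571), so k ≡ 778·1419 ≡ 1023 (mod 2571).
x = 440 + 499·1023 = 510917.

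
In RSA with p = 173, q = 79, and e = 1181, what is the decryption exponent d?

φ(n) = (p−1)(q−1) = 172·78 = 13416.
Need d with 1181·d ≡ 1 (mod 13416). Apply the extended Euclidean algorithm:
13416 = 11×1181 + 425
1181 = 2×425 + 331
425 = 1×331 + 94
331 = 3×94 + 49
94 = 1×49 + 45
49 = 1×45 + 4
45 = 11×4 + 1
4 = 4×1 + 0
Back-substitute:
1 = 45 − 11·4
1 = −11·49 + 12·45
1 = 12·94 − 23·49
1 = −23·331 + 81·94
1 = 81·425 − 104·331
1 = −104·1181 + 289·425
1 = 289·13416 − 3283·1181
So 1181·(-3283) ≡ 1 (mod 13416), hence d ≡ -3283 ≡ 10133 (mod 13416).

10133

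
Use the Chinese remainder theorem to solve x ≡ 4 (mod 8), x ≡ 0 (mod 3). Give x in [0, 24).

12

Write x = 4 + 8·k. Then 8·k ≡ 0 − 4 ≡ 2 (mod 3).
Need 8⁻¹ mod 3. Extended Euclid on (3, 2):
3 = 1×2 + 1
2 = 2×1 + 0
Back-substitute:
1 = 3 − 2
8⁻¹ ≡ 2 (mod 3), so k ≡ 2·2 ≡ 1 (mod 3).
x = 4 + 8·1 = 12.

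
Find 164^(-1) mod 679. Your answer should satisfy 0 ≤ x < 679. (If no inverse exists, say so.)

Run Euclid on (679, 164):
679 = 4·164 + 23
164 = 7·23 + 3
23 = 7·3 + 2
3 = 1·2 + 1
2 = 2·1 + 0
The gcd is 1. Working backward:
1 = 3 − 2
1 = −23 + 8·3
1 = 8·164 − 57·23
1 = −57·679 + 236·164
So 164·236 ≡ 1 (mod 679).

236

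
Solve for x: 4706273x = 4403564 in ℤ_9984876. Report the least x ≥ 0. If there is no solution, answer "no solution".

First find gcd(4706273, 9984876):
9984876 = 2·4706273 + 572330
4706273 = 8·572330 + 127633
572330 = 4·127633 + 61798
127633 = 2·61798 + 4037
61798 = 15·4037 + 1243
4037 = 3·1243 + 308
1243 = 4·308 + 11
308 = 28·11 + 0
gcd = 11 and 11 | 4403564, so solutions exist. Divide through by 11: 427843x ≡ 400324 (mod 907716).
Now find 427843⁻¹ mod 907716:
907716 = 2*427843 + 52030
427843 = 8*52030 + 11603
52030 = 4*11603 + 5618
11603 = 2*5618 + 367
5618 = 15*367 + 113
367 = 3*113 + 28
113 = 4*28 + 1
28 = 28*1 + 0
Back-substitute:
1 = 113 − 4·28
1 = −4·367 + 13·113
1 = 13·5618 − 199·367
1 = −199·11603 + 411·5618
1 = 411·52030 − 1843·11603
1 = −1843·427843 + 15155·52030
1 = 15155·907716 − 32153·427843
So 427843·(-32153) ≡ 1 (mod 907716), i.e. 427843⁻¹ ≡ 875563.
Then x ≡ 875563·400324 ≡ 703024 (mod 907716); the smallest non-negative solution is x = 703024.

703024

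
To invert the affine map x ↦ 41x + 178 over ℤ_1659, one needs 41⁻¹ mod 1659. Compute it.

gcd(1659, 41) by repeated division:
1659 = 40·41 + 19
41 = 2·19 + 3
19 = 6·3 + 1
3 = 3·1 + 0
Since gcd(41, 1659) = 1, back-substitute to write 1 as a combination:
1 = 19 − 6·3
1 = −6·41 + 13·19
1 = 13·1659 − 526·41
So 41·(-526) ≡ 1 (mod 1659), and -526 ≡ 1133 (mod 1659).

1133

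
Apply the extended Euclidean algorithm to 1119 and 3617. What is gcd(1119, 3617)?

1

Repeated division:
3617 = 3*1119 + 260
1119 = 4*260 + 79
260 = 3*79 + 23
79 = 3*23 + 10
23 = 2*10 + 3
10 = 3*3 + 1
3 = 3*1 + 0
gcd(1119, 3617) = 1.
Express as a combination:
1 = 10 − 3·3
1 = −3·23 + 7·10
1 = 7·79 − 24·23
1 = −24·260 + 79·79
1 = 79·1119 − 340·260
1 = −340·3617 + 1099·1119
So 1 = (-340)·3617 + (1099)·1119.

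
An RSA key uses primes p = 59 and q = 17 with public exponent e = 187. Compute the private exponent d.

531

φ(n) = (p−1)(q−1) = 58·16 = 928.
Need d with 187·d ≡ 1 (mod 928). Apply the extended Euclidean algorithm:
928 = 4·187 + 180
187 = 1·180 + 7
180 = 25·7 + 5
7 = 1·5 + 2
5 = 2·2 + 1
2 = 2·1 + 0
Back-substitute:
1 = 5 − 2·2
1 = −2·7 + 3·5
1 = 3·180 − 77·7
1 = −77·187 + 80·180
1 = 80·928 − 397·187
So 187·(-397) ≡ 1 (mod 928), hence d ≡ -397 ≡ 531 (mod 928).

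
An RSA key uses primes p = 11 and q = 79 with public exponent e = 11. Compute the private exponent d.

φ(n) = (p−1)(q−1) = 10·78 = 780.
Need d with 11·d ≡ 1 (mod 780). Apply the extended Euclidean algorithm:
780 = 70·11 + 10
11 = 1·10 + 1
10 = 10·1 + 0
Back-substitute:
1 = 11 − 10
1 = −780 + 71·11
So 11·71 ≡ 1 (mod 780), hence d = 71.

71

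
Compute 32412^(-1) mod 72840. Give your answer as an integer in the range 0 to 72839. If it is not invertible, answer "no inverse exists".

Euclidean algorithm on 72840, 32412:
72840 = 2×32412 + 8016
32412 = 4×8016 + 348
8016 = 23×348 + 12
348 = 29×12 + 0
Since gcd = 12 > 1, 32412 is not a unit mod 72840.

no inverse exists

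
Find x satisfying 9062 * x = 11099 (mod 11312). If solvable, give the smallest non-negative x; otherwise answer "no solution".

gcd(9062, 11312):
11312 = 1*9062 + 2250
9062 = 4*2250 + 62
2250 = 36*62 + 18
62 = 3*18 + 8
18 = 2*8 + 2
8 = 4*2 + 0
gcd = 2, but 2 ∤ 11099, so the congruence has no solution.

no solution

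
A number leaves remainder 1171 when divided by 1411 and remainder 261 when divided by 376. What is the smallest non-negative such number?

Write x = 1171 + 1411·k. Then 1411·k ≡ 261 − 1171 ≡ 218 (mod 376).
Need 1411⁻¹ mod 376. Extended Euclid on (376, 283):
376 = 1×283 + 93
283 = 3×93 + 4
93 = 23×4 + 1
4 = 4×1 + 0
Back-substitute:
1 = 93 − 23·4
1 = −23·283 + 70·93
1 = 70·376 − 93·283
1411⁻¹ ≡ 283 (mod 376), so k ≡ 283·218 ≡ 30 (mod 376).
x = 1171 + 1411·30 = 43501.

43501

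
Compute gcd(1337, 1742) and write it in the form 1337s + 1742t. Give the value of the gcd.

Repeated division:
1742 = 1*1337 + 405
1337 = 3*405 + 122
405 = 3*122 + 39
122 = 3*39 + 5
39 = 7*5 + 4
5 = 1*4 + 1
4 = 4*1 + 0
gcd(1337, 1742) = 1.
Working backward:
1 = 5 − 4
1 = −39 + 8·5
1 = 8·122 − 25·39
1 = −25·405 + 83·122
1 = 83·1337 − 274·405
1 = −274·1742 + 357·1337
So 1 = (-274)·1742 + (357)·1337.

1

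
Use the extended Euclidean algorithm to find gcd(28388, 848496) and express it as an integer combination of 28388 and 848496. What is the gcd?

4

Repeated division:
848496 = 29×28388 + 25244
28388 = 1×25244 + 3144
25244 = 8×3144 + 92
3144 = 34×92 + 16
92 = 5×16 + 12
16 = 1×12 + 4
12 = 3×4 + 0
gcd(28388, 848496) = 4.
Back-substituting:
4 = 16 − 12
4 = −92 + 6·16
4 = 6·3144 − 205·92
4 = −205·25244 + 1646·3144
4 = 1646·28388 − 1851·25244
4 = −1851·848496 + 55325·28388
So 4 = (-1851)·848496 + (55325)·28388.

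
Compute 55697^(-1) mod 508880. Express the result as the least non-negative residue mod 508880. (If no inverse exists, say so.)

25153

Run Euclid on (508880, 55697):
508880 = 9*55697 + 7607
55697 = 7*7607 + 2448
7607 = 3*2448 + 263
2448 = 9*263 + 81
263 = 3*81 + 20
81 = 4*20 + 1
20 = 20*1 + 0
Since gcd(55697, 508880) = 1, back-substitute to write 1 as a combination:
1 = 81 − 4·20
1 = −4·263 + 13·81
1 = 13·2448 − 121·263
1 = −121·7607 + 376·2448
1 = 376·55697 − 2753·7607
1 = −2753·508880 + 25153·55697
So 55697·25153 ≡ 1 (mod 508880).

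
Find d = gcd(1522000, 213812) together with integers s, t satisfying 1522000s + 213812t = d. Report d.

4

Repeated division:
1522000 = 7·213812 + 25316
213812 = 8·25316 + 11284
25316 = 2·11284 + 2748
11284 = 4·2748 + 292
2748 = 9·292 + 120
292 = 2·120 + 52
120 = 2·52 + 16
52 = 3·16 + 4
16 = 4·4 + 0
gcd(1522000, 213812) = 4.
Working backward:
4 = 52 − 3·16
4 = −3·120 + 7·52
4 = 7·292 − 17·120
4 = −17·2748 + 160·292
4 = 160·11284 − 657·2748
4 = −657·25316 + 1474·11284
4 = 1474·213812 − 12449·25316
4 = −12449·1522000 + 88617·213812
So 4 = (-12449)·1522000 + (88617)·213812.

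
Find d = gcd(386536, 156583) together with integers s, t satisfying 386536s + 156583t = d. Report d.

Apply Euclid's algorithm to 386536 and 156583:
386536 = 2·156583 + 73370
156583 = 2·73370 + 9843
73370 = 7·9843 + 4469
9843 = 2·4469 + 905
4469 = 4·905 + 849
905 = 1·849 + 56
849 = 15·56 + 9
56 = 6·9 + 2
9 = 4·2 + 1
2 = 2·1 + 0
gcd(386536, 156583) = 1.
Working backward:
1 = 9 − 4·2
1 = −4·56 + 25·9
1 = 25·849 − 379·56
1 = −379·905 + 404·849
1 = 404·4469 − 1995·905
1 = −1995·9843 + 4394·4469
1 = 4394·73370 − 32753·9843
1 = −32753·156583 + 69900·73370
1 = 69900·386536 − 172553·156583
So 1 = (69900)·386536 + (-172553)·156583.

1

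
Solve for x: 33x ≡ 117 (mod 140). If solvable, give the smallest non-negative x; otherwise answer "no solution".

29

First find gcd(33, 140):
140 = 4·33 + 8
33 = 4·8 + 1
8 = 8·1 + 0
gcd = 1, so a unique solution mod 140 exists.
Back-substitute for the Bézout coefficients:
1 = 33 − 4·8
1 = −4·140 + 17·33
So 33·(17) ≡ 1 (mod 140), giving 33⁻¹ ≡ 17.
x ≡ 33⁻¹·117 ≡ 17·117 ≡ 29 (mod 140).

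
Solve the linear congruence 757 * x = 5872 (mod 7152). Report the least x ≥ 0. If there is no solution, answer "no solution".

First find gcd(757, 7152):
7152 = 9×757 + 339
757 = 2×339 + 79
339 = 4×79 + 23
79 = 3×23 + 10
23 = 2×10 + 3
10 = 3×3 + 1
3 = 3×1 + 0
gcd = 1, so a unique solution mod 7152 exists.
Back-substitute for the Bézout coefficients:
1 = 10 − 3·3
1 = −3·23 + 7·10
1 = 7·79 − 24·23
1 = −24·339 + 103·79
1 = 103·757 − 230·339
1 = −230·7152 + 2173·757
So 757·(2173) ≡ 1 (mod 7152), giving 757⁻¹ ≡ 2173.
x ≡ 757⁻¹·5872 ≡ 2173·5872 ≡ 688 (mod 7152).

688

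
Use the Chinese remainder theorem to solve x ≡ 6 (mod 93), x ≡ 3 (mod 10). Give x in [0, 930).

Write x = 6 + 93·k. Then 93·k ≡ 3 − 6 ≡ 7 (mod 10).
Need 93⁻¹ mod 10. Extended Euclid on (10, 3):
10 = 3·3 + 1
3 = 3·1 + 0
Back-substitute:
1 = 10 − 3·3
93⁻¹ ≡ 7 (mod 10), so k ≡ 7·7 ≡ 9 (mod 10).
x = 6 + 93·9 = 843.

843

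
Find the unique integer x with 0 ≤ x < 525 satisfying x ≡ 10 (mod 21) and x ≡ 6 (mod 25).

Write x = 10 + 21·k. Then 21·k ≡ 6 − 10 ≡ 21 (mod 25).
Need 21⁻¹ mod 25. Extended Euclid on (25, 21):
25 = 1*21 + 4
21 = 5*4 + 1
4 = 4*1 + 0
Back-substitute:
1 = 21 − 5·4
1 = −5·25 + 6·21
21⁻¹ ≡ 6 (mod 25), so k ≡ 6·21 ≡ 1 (mod 25).
x = 10 + 21·1 = 31.

31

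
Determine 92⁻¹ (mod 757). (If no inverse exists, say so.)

288

Apply the Euclidean algorithm to 757 and 92:
757 = 8*92 + 21
92 = 4*21 + 8
21 = 2*8 + 5
8 = 1*5 + 3
5 = 1*3 + 2
3 = 1*2 + 1
2 = 2*1 + 0
gcd = 1, so the inverse exists. Back-substitute:
1 = 3 − 2
1 = −5 + 2·3
1 = 2·8 − 3·5
1 = −3·21 + 8·8
1 = 8·92 − 35·21
1 = −35·757 + 288·92
So 92·288 ≡ 1 (mod 757).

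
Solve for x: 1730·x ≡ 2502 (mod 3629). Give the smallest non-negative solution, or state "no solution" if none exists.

1495

First find gcd(1730, 3629):
3629 = 2*1730 + 169
1730 = 10*169 + 40
169 = 4*40 + 9
40 = 4*9 + 4
9 = 2*4 + 1
4 = 4*1 + 0
gcd = 1, so a unique solution mod 3629 exists.
Back-substitute for the Bézout coefficients:
1 = 9 − 2·4
1 = −2·40 + 9·9
1 = 9·169 − 38·40
1 = −38·1730 + 389·169
1 = 389·3629 − 816·1730
So 1730·(-816) ≡ 1 (mod 3629), giving 1730⁻¹ ≡ 2813.
x ≡ 1730⁻¹·2502 ≡ 2813·2502 ≡ 1495 (mod 3629).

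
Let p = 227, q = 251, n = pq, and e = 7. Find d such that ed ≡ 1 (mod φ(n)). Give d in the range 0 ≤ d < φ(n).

16143

φ(n) = (p−1)(q−1) = 226·250 = 56500.
Need d with 7·d ≡ 1 (mod 56500). Apply the extended Euclidean algorithm:
56500 = 8071·7 + 3
7 = 2·3 + 1
3 = 3·1 + 0
Back-substitute:
1 = 7 − 2·3
1 = −2·56500 + 16143·7
So 7·16143 ≡ 1 (mod 56500), hence d = 16143.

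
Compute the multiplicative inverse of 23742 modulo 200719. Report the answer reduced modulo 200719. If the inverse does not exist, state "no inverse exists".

62079

Extended Euclidean algorithm:
200719 = 8*23742 + 10783
23742 = 2*10783 + 2176
10783 = 4*2176 + 2079
2176 = 1*2079 + 97
2079 = 21*97 + 42
97 = 2*42 + 13
42 = 3*13 + 3
13 = 4*3 + 1
3 = 3*1 + 0
Since gcd(23742, 200719) = 1, back-substitute to write 1 as a combination:
1 = 13 − 4·3
1 = −4·42 + 13·13
1 = 13·97 − 30·42
1 = −30·2079 + 643·97
1 = 643·2176 − 673·2079
1 = −673·10783 + 3335·2176
1 = 3335·23742 − 7343·10783
1 = −7343·200719 + 62079·23742
So 23742·62079 ≡ 1 (mod 200719).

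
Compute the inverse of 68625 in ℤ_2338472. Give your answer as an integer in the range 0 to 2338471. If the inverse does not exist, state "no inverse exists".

1765721

Extended Euclidean algorithm:
2338472 = 34·68625 + 5222
68625 = 13·5222 + 739
5222 = 7·739 + 49
739 = 15·49 + 4
49 = 12·4 + 1
4 = 4·1 + 0
The gcd is 1. Working backward:
1 = 49 − 12·4
1 = −12·739 + 181·49
1 = 181·5222 − 1279·739
1 = −1279·68625 + 16808·5222
1 = 16808·2338472 − 572751·68625
So 68625·(-572751) ≡ 1 (mod 2338472), and -572751 ≡ 1765721 (mod 2338472).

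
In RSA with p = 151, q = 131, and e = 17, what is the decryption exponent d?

φ(n) = (p−1)(q−1) = 150·130 = 19500.
Need d with 17·d ≡ 1 (mod 19500). Apply the extended Euclidean algorithm:
19500 = 1147*17 + 1
17 = 17*1 + 0
Back-substitute:
1 = 19500 − 1147·17
So 17·(-1147) ≡ 1 (mod 19500), hence d ≡ -1147 ≡ 18353 (mod 19500).

18353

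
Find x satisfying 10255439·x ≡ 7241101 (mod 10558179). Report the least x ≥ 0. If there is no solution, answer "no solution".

First find gcd(10255439, 10558179):
10558179 = 1·10255439 + 302740
10255439 = 33·302740 + 265019
302740 = 1·265019 + 37721
265019 = 7·37721 + 972
37721 = 38·972 + 785
972 = 1·785 + 187
785 = 4·187 + 37
187 = 5·37 + 2
37 = 18·2 + 1
2 = 2·1 + 0
gcd = 1, so a unique solution mod 10558179 exists.
Back-substitute for the Bézout coefficients:
1 = 37 − 18·2
1 = −18·187 + 91·37
1 = 91·785 − 382·187
1 = −382·972 + 473·785
1 = 473·37721 − 18356·972
1 = −18356·265019 + 128965·37721
1 = 128965·302740 − 147321·265019
1 = −147321·10255439 + 4990558·302740
1 = 4990558·10558179 − 5137879·10255439
So 10255439·(-5137879) ≡ 1 (mod 10558179), giving 10255439⁻¹ ≡ 5420300.
x ≡ 10255439⁻¹·7241101 ≡ 5420300·7241101 ≡ 7368416 (mod 10558179).

7368416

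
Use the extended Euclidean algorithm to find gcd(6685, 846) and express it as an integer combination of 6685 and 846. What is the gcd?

1

Apply Euclid's algorithm to 6685 and 846:
6685 = 7·846 + 763
846 = 1·763 + 83
763 = 9·83 + 16
83 = 5·16 + 3
16 = 5·3 + 1
3 = 3·1 + 0
gcd(6685, 846) = 1.
Back-substituting:
1 = 16 − 5·3
1 = −5·83 + 26·16
1 = 26·763 − 239·83
1 = −239·846 + 265·763
1 = 265·6685 − 2094·846
So 1 = (265)·6685 + (-2094)·846.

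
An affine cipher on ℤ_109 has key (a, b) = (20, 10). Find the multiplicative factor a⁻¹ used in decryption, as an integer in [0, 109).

60

Extended Euclidean algorithm:
109 = 5*20 + 9
20 = 2*9 + 2
9 = 4*2 + 1
2 = 2*1 + 0
Since gcd(20, 109) = 1, back-substitute to write 1 as a combination:
1 = 9 − 4·2
1 = −4·20 + 9·9
1 = 9·109 − 49·20
Hence 20⁻¹ ≡ -49 ≡ 60 (mod 109).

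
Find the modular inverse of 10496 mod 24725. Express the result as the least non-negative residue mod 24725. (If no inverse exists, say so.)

14631

Extended Euclidean algorithm:
24725 = 2*10496 + 3733
10496 = 2*3733 + 3030
3733 = 1*3030 + 703
3030 = 4*703 + 218
703 = 3*218 + 49
218 = 4*49 + 22
49 = 2*22 + 5
22 = 4*5 + 2
5 = 2*2 + 1
2 = 2*1 + 0
gcd = 1, so the inverse exists. Back-substitute:
1 = 5 − 2·2
1 = −2·22 + 9·5
1 = 9·49 − 20·22
1 = −20·218 + 89·49
1 = 89·703 − 287·218
1 = −287·3030 + 1237·703
1 = 1237·3733 − 1524·3030
1 = −1524·10496 + 4285·3733
1 = 4285·24725 − 10094·10496
Hence 10496⁻¹ ≡ -10094 ≡ 14631 (mod 24725).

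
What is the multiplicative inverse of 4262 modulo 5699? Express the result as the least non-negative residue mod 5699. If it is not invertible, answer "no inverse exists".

gcd(5699, 4262) by repeated division:
5699 = 1×4262 + 1437
4262 = 2×1437 + 1388
1437 = 1×1388 + 49
1388 = 28×49 + 16
49 = 3×16 + 1
16 = 16×1 + 0
gcd = 1, so the inverse exists. Back-substitute:
1 = 49 − 3·16
1 = −3·1388 + 85·49
1 = 85·1437 − 88·1388
1 = −88·4262 + 261·1437
1 = 261·5699 − 349·4262
Hence 4262⁻¹ ≡ -349 ≡ 5350 (mod 5699).

5350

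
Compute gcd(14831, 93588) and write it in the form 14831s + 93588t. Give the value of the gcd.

Repeated division:
93588 = 6×14831 + 4602
14831 = 3×4602 + 1025
4602 = 4×1025 + 502
1025 = 2×502 + 21
502 = 23×21 + 19
21 = 1×19 + 2
19 = 9×2 + 1
2 = 2×1 + 0
gcd(14831, 93588) = 1.
Working backward:
1 = 19 − 9·2
1 = −9·21 + 10·19
1 = 10·502 − 239·21
1 = −239·1025 + 488·502
1 = 488·4602 − 2191·1025
1 = −2191·14831 + 7061·4602
1 = 7061·93588 − 44557·14831
So 1 = (7061)·93588 + (-44557)·14831.

1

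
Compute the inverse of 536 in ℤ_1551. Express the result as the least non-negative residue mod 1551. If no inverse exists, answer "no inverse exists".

Extended Euclidean algorithm:
1551 = 2×536 + 479
536 = 1×479 + 57
479 = 8×57 + 23
57 = 2×23 + 11
23 = 2×11 + 1
11 = 11×1 + 0
Since gcd(536, 1551) = 1, back-substitute to write 1 as a combination:
1 = 23 − 2·11
1 = −2·57 + 5·23
1 = 5·479 − 42·57
1 = −42·536 + 47·479
1 = 47·1551 − 136·536
Hence 536⁻¹ ≡ -136 ≡ 1415 (mod 1551).

1415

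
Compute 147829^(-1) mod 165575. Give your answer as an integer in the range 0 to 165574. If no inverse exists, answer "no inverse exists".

94469

Extended Euclidean algorithm:
165575 = 1·147829 + 17746
147829 = 8·17746 + 5861
17746 = 3·5861 + 163
5861 = 35·163 + 156
163 = 1·156 + 7
156 = 22·7 + 2
7 = 3·2 + 1
2 = 2·1 + 0
gcd = 1, so the inverse exists. Back-substitute:
1 = 7 − 3·2
1 = −3·156 + 67·7
1 = 67·163 − 70·156
1 = −70·5861 + 2517·163
1 = 2517·17746 − 7621·5861
1 = −7621·147829 + 63485·17746
1 = 63485·165575 − 71106·147829
Thus 147829·(-71106) ≡ 1 (mod 165575); reducing, -71106 mod 165575 = 94469.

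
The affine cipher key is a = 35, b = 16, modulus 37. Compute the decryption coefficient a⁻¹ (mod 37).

Apply the Euclidean algorithm to 37 and 35:
37 = 1*35 + 2
35 = 17*2 + 1
2 = 2*1 + 0
The gcd is 1. Working backward:
1 = 35 − 17·2
1 = −17·37 + 18·35
So 35·18 ≡ 1 (mod 37).

18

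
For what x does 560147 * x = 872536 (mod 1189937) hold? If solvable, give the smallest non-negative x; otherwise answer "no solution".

128173

First find gcd(560147, 1189937):
1189937 = 2×560147 + 69643
560147 = 8×69643 + 3003
69643 = 23×3003 + 574
3003 = 5×574 + 133
574 = 4×133 + 42
133 = 3×42 + 7
42 = 6×7 + 0
gcd = 7 and 7 | 872536, so solutions exist. Divide through by 7: 80021x ≡ 124648 (mod 169991).
Now find 80021⁻¹ mod 169991:
169991 = 2·80021 + 9949
80021 = 8·9949 + 429
9949 = 23·429 + 82
429 = 5·82 + 19
82 = 4·19 + 6
19 = 3·6 + 1
6 = 6·1 + 0
Back-substitute:
1 = 19 − 3·6
1 = −3·82 + 13·19
1 = 13·429 − 68·82
1 = −68·9949 + 1577·429
1 = 1577·80021 − 12684·9949
1 = −12684·169991 + 26945·80021
So 80021⁻¹ ≡ 26945 (mod 169991).
Then x ≡ 26945·124648 ≡ 128173 (mod 169991); the smallest non-negative solution is x = 128173.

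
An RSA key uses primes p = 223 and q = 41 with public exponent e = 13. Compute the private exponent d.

φ(n) = (p−1)(q−1) = 222·40 = 8880.
Need d with 13·d ≡ 1 (mod 8880). Apply the extended Euclidean algorithm:
8880 = 683·13 + 1
13 = 13·1 + 0
Back-substitute:
1 = 8880 − 683·13
So 13·(-683) ≡ 1 (mod 8880), hence d ≡ -683 ≡ 8197 (mod 8880).

8197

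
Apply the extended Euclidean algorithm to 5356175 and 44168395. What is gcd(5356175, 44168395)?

5

Euclidean algorithm:
44168395 = 8*5356175 + 1318995
5356175 = 4*1318995 + 80195
1318995 = 16*80195 + 35875
80195 = 2*35875 + 8445
35875 = 4*8445 + 2095
8445 = 4*2095 + 65
2095 = 32*65 + 15
65 = 4*15 + 5
15 = 3*5 + 0
gcd(5356175, 44168395) = 5.
Back-substituting:
5 = 65 − 4·15
5 = −4·2095 + 129·65
5 = 129·8445 − 520·2095
5 = −520·35875 + 2209·8445
5 = 2209·80195 − 4938·35875
5 = −4938·1318995 + 81217·80195
5 = 81217·5356175 − 329806·1318995
5 = −329806·44168395 + 2719665·5356175
So 5 = (-329806)·44168395 + (2719665)·5356175.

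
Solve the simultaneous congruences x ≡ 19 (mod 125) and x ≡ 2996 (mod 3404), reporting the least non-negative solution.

Write x = 19 + 125·k. Then 125·k ≡ 2996 − 19 ≡ 2977 (mod 3404).
Need 125⁻¹ mod 3404. Extended Euclid on (3404, 125):
3404 = 27·125 + 29
125 = 4·29 + 9
29 = 3·9 + 2
9 = 4·2 + 1
2 = 2·1 + 0
Back-substitute:
1 = 9 − 4·2
1 = −4·29 + 13·9
1 = 13·125 − 56·29
1 = −56·3404 + 1525·125
125⁻¹ ≡ 1525 (mod 3404), so k ≡ 1525·2977 ≡ 2393 (mod 3404).
x = 19 + 125·2393 = 299144.

299144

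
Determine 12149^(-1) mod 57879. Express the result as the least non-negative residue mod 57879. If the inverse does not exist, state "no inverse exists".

Apply the Euclidean algorithm to 57879 and 12149:
57879 = 4×12149 + 9283
12149 = 1×9283 + 2866
9283 = 3×2866 + 685
2866 = 4×685 + 126
685 = 5×126 + 55
126 = 2×55 + 16
55 = 3×16 + 7
16 = 2×7 + 2
7 = 3×2 + 1
2 = 2×1 + 0
gcd = 1, so the inverse exists. Back-substitute:
1 = 7 − 3·2
1 = −3·16 + 7·7
1 = 7·55 − 24·16
1 = −24·126 + 55·55
1 = 55·685 − 299·126
1 = −299·2866 + 1251·685
1 = 1251·9283 − 4052·2866
1 = −4052·12149 + 5303·9283
1 = 5303·57879 − 25264·12149
Thus 12149·(-25264) ≡ 1 (mod 57879); reducing, -25264 mod 57879 = 32615.

32615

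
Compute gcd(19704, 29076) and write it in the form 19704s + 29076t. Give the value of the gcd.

12

Repeated division:
29076 = 1*19704 + 9372
19704 = 2*9372 + 960
9372 = 9*960 + 732
960 = 1*732 + 228
732 = 3*228 + 48
228 = 4*48 + 36
48 = 1*36 + 12
36 = 3*12 + 0
gcd(19704, 29076) = 12.
Back-substituting:
12 = 48 − 36
12 = −228 + 5·48
12 = 5·732 − 16·228
12 = −16·960 + 21·732
12 = 21·9372 − 205·960
12 = −205·19704 + 431·9372
12 = 431·29076 − 636·19704
So 12 = (431)·29076 + (-636)·19704.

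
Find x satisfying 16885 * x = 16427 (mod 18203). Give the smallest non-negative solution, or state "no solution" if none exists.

First find gcd(16885, 18203):
18203 = 1·16885 + 1318
16885 = 12·1318 + 1069
1318 = 1·1069 + 249
1069 = 4·249 + 73
249 = 3·73 + 30
73 = 2·30 + 13
30 = 2·13 + 4
13 = 3·4 + 1
4 = 4·1 + 0
gcd = 1, so a unique solution mod 18203 exists.
Back-substitute for the Bézout coefficients:
1 = 13 − 3·4
1 = −3·30 + 7·13
1 = 7·73 − 17·30
1 = −17·249 + 58·73
1 = 58·1069 − 249·249
1 = −249·1318 + 307·1069
1 = 307·16885 − 3933·1318
1 = −3933·18203 + 4240·16885
So 16885·(4240) ≡ 1 (mod 18203), giving 16885⁻¹ ≡ 4240.
x ≡ 16885⁻¹·16427 ≡ 4240·16427 ≡ 5802 (mod 18203).

5802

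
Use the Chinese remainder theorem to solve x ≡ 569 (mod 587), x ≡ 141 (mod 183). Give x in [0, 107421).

Write x = 569 + 587·k. Then 587·k ≡ 141 − 569 ≡ 121 (mod 183).
Need 587⁻¹ mod 183. Extended Euclid on (183, 38):
183 = 4·38 + 31
38 = 1·31 + 7
31 = 4·7 + 3
7 = 2·3 + 1
3 = 3·1 + 0
Back-substitute:
1 = 7 − 2·3
1 = −2·31 + 9·7
1 = 9·38 − 11·31
1 = −11·183 + 53·38
587⁻¹ ≡ 53 (mod 183), so k ≡ 53·121 ≡ 8 (mod 183).
x = 569 + 587·8 = 5265.

5265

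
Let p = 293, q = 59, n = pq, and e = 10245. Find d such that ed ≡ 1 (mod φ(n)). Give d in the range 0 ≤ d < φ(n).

φ(n) = (p−1)(q−1) = 292·58 = 16936.
Need d with 10245·d ≡ 1 (mod 16936). Apply the extended Euclidean algorithm:
16936 = 1*10245 + 6691
10245 = 1*6691 + 3554
6691 = 1*3554 + 3137
3554 = 1*3137 + 417
3137 = 7*417 + 218
417 = 1*218 + 199
218 = 1*199 + 19
199 = 10*19 + 9
19 = 2*9 + 1
9 = 9*1 + 0
Back-substitute:
1 = 19 − 2·9
1 = −2·199 + 21·19
1 = 21·218 − 23·199
1 = −23·417 + 44·218
1 = 44·3137 − 331·417
1 = −331·3554 + 375·3137
1 = 375·6691 − 706·3554
1 = −706·10245 + 1081·6691
1 = 1081·16936 − 1787·10245
So 10245·(-1787) ≡ 1 (mod 16936), hence d ≡ -1787 ≡ 15149 (mod 16936).

15149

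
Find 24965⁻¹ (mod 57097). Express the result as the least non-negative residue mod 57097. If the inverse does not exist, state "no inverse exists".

gcd(57097, 24965) by repeated division:
57097 = 2·24965 + 7167
24965 = 3·7167 + 3464
7167 = 2·3464 + 239
3464 = 14·239 + 118
239 = 2·118 + 3
118 = 39·3 + 1
3 = 3·1 + 0
gcd = 1, so the inverse exists. Back-substitute:
1 = 118 − 39·3
1 = −39·239 + 79·118
1 = 79·3464 − 1145·239
1 = −1145·7167 + 2369·3464
1 = 2369·24965 − 8252·7167
1 = −8252·57097 + 18873·24965
So 24965·18873 ≡ 1 (mod 57097).

18873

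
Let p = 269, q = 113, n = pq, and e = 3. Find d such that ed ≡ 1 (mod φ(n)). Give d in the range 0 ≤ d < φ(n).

φ(n) = (p−1)(q−1) = 268·112 = 30016.
Need d with 3·d ≡ 1 (mod 30016). Apply the extended Euclidean algorithm:
30016 = 10005*3 + 1
3 = 3*1 + 0
Back-substitute:
1 = 30016 − 10005·3
So 3·(-10005) ≡ 1 (mod 30016), hence d ≡ -10005 ≡ 20011 (mod 30016).

20011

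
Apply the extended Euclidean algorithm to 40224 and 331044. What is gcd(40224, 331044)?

Euclidean algorithm:
331044 = 8×40224 + 9252
40224 = 4×9252 + 3216
9252 = 2×3216 + 2820
3216 = 1×2820 + 396
2820 = 7×396 + 48
396 = 8×48 + 12
48 = 4×12 + 0
gcd(40224, 331044) = 12.
Express as a combination:
12 = 396 − 8·48
12 = −8·2820 + 57·396
12 = 57·3216 − 65·2820
12 = −65·9252 + 187·3216
12 = 187·40224 − 813·9252
12 = −813·331044 + 6691·40224
So 12 = (-813)·331044 + (6691)·40224.

12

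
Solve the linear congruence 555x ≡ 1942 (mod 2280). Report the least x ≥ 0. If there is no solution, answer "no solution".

gcd(555, 2280):
2280 = 4×555 + 60
555 = 9×60 + 15
60 = 4×15 + 0
gcd = 15, but 15 ∤ 1942, so the congruence has no solution.

no solution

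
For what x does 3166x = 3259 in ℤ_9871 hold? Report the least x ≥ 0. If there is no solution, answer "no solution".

6034

First find gcd(3166, 9871):
9871 = 3×3166 + 373
3166 = 8×373 + 182
373 = 2×182 + 9
182 = 20×9 + 2
9 = 4×2 + 1
2 = 2×1 + 0
gcd = 1, so a unique solution mod 9871 exists.
Back-substitute for the Bézout coefficients:
1 = 9 − 4·2
1 = −4·182 + 81·9
1 = 81·373 − 166·182
1 = −166·3166 + 1409·373
1 = 1409·9871 − 4393·3166
So 3166·(-4393) ≡ 1 (mod 9871), giving 3166⁻¹ ≡ 5478.
x ≡ 3166⁻¹·3259 ≡ 5478·3259 ≡ 6034 (mod 9871).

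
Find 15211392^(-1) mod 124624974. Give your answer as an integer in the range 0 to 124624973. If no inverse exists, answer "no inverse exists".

no inverse exists

Euclidean algorithm on 124624974, 15211392:
124624974 = 8×15211392 + 2933838
15211392 = 5×2933838 + 542202
2933838 = 5×542202 + 222828
542202 = 2×222828 + 96546
222828 = 2×96546 + 29736
96546 = 3×29736 + 7338
29736 = 4×7338 + 384
7338 = 19×384 + 42
384 = 9×42 + 6
42 = 7×6 + 0
Since gcd = 6 > 1, 15211392 is not a unit mod 124624974.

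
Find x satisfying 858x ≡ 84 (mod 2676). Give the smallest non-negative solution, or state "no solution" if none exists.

First find gcd(858, 2676):
2676 = 3×858 + 102
858 = 8×102 + 42
102 = 2×42 + 18
42 = 2×18 + 6
18 = 3×6 + 0
gcd = 6 and 6 | 84, so solutions exist. Divide through by 6: 143x ≡ 14 (mod 446).
Now find 143⁻¹ mod 446:
446 = 3·143 + 17
143 = 8·17 + 7
17 = 2·7 + 3
7 = 2·3 + 1
3 = 3·1 + 0
Back-substitute:
1 = 7 − 2·3
1 = −2·17 + 5·7
1 = 5·143 − 42·17
1 = −42·446 + 131·143
So 143⁻¹ ≡ 131 (mod 446).
Then x ≡ 131·14 ≡ 50 (mod 446); the smallest non-negative solution is x = 50.

50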